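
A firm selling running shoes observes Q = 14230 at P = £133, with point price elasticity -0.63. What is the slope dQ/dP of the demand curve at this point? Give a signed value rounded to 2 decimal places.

Ed = (dQ/dP)·(P/Q) ⇒ dQ/dP = Ed·Q/P = (-0.63)·14230/133 = -67.4052…

-67.41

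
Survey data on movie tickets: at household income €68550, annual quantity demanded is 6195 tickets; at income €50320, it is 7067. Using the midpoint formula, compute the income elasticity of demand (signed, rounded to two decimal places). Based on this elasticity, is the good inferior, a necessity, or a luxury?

%ΔQ = (7067 − 6195)/[( 6195 + 7067)/2] = 872/6631 = 0.131503…
%ΔIncome = (50320 − 68550)/[( 68550 + 50320)/2] = -18230/59435 = -0.306721…
E_income = (872/6631) / (-18230/59435) = -0.4287…
E_income < 0 ⇒ inferior good.

-0.43; inferior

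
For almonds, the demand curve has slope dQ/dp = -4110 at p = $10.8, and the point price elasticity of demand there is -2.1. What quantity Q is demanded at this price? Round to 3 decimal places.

Ed = (dQ/dp)·(p/Q) ⇒ Q = (dQ/dp)·p/Ed = (-4110)·10.8/(-2.1) = 21137.14285…

21137.143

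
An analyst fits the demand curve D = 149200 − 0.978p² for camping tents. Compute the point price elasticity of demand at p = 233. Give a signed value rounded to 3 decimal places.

-1.105

dD/dp = −2·0.978·p = -455.748. At p = 233, D = 96105.358.
Ed = (dD/dp)·(p/D) = (-455.748) × (233/96105.358) = -1.10492…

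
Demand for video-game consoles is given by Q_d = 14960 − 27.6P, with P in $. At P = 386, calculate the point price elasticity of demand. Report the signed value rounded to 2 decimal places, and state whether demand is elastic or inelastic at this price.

-2.47; elastic

dQ_d/dP = −27.6. At P = 386, Q_d = 14960 − 27.6(386) = 4306.4.
Ed = (dQ_d/dP)·(P/Q_d) = −27.6 × (386/4306.4) = -2.4738…
|Ed| = 2.47 > 1, so demand is elastic.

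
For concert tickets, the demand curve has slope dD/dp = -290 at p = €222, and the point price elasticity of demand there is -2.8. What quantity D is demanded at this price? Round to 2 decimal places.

22992.86

Ed = (dD/dp)·(p/D) ⇒ D = (dD/dp)·p/Ed = (-290)·222/(-2.8) = 22992.8571…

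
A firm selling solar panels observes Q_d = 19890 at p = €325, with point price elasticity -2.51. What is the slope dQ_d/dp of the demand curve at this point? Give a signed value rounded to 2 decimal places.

-153.61

Ed = (dQ_d/dp)·(p/Q_d) ⇒ dQ_d/dp = Ed·Q_d/p = (-2.51)·19890/325 = -153.612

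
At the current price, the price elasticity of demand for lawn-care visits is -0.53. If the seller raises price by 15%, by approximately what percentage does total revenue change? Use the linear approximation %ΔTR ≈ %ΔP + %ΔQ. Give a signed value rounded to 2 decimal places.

+7.05%

%ΔQ ≈ Ed × %ΔP = (-0.53) × (+15%) = -7.9500%
%ΔTR ≈ %ΔP + %ΔQ = (+15%) + (-7.9500%) = +7.0500%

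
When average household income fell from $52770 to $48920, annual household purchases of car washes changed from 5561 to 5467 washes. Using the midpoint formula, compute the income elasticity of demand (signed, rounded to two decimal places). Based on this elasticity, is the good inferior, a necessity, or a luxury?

0.23; necessity

%ΔQ = (5467 − 5561)/[( 5561 + 5467)/2] = -94/5514 = -0.017047…
%ΔIncome = (48920 − 52770)/[( 52770 + 48920)/2] = -3850/50845 = -0.075720…
E_income = (-94/5514) / (-3850/50845) = 0.2251…
0 < E_income < 1 ⇒ normal good, necessity.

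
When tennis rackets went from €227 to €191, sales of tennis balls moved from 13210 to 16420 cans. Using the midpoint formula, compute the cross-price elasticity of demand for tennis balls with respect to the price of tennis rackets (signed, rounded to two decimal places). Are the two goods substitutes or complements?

%ΔQ_{tennis balls} = (16420 − 13210)/avg = 3210/14815 = 0.216672…
%ΔP_{tennis rackets} = (191 − 227)/avg = -36/209 = -0.172248…
E_cross = (3210/14815) / (-36/209) = -1.2579…
E_cross < 0 ⇒ the goods are complements.

-1.26; complements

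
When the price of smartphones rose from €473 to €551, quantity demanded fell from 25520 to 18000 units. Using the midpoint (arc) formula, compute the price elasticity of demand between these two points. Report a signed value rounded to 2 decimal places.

%ΔQ = (18000 − 25520) / [(25520 + 18000)/2] = -7520/21760 = -0.345588…
%ΔP = (551 − 473) / [(473 + 551)/2] = 78/512 = 0.152343…
Arc Ed = %ΔQ / %ΔP = (-7520/21760) / (78/512) = -2.2684…

-2.27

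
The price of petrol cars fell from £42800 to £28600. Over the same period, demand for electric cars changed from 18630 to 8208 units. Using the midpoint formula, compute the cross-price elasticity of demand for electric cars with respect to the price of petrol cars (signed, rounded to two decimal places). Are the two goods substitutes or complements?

%ΔQ_{electric cars} = (8208 − 18630)/avg = -10422/13419 = -0.776659…
%ΔP_{petrol cars} = (28600 − 42800)/avg = -14200/35700 = -0.397759…
E_cross = (-10422/13419) / (-14200/35700) = 1.9525…
E_cross > 0 ⇒ the goods are substitutes.

1.95; substitutes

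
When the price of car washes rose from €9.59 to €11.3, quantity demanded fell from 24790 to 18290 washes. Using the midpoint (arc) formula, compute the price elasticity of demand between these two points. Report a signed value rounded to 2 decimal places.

%ΔQ = (18290 − 24790) / [(24790 + 18290)/2] = -6500/21540 = -0.301764…
%ΔP = (11.3 − 9.59) / [(9.59 + 11.3)/2] = 1.71/10.445 = 0.163714…
Arc Ed = %ΔQ / %ΔP = (-6500/21540) / (1.71/10.445) = -1.8432…

-1.84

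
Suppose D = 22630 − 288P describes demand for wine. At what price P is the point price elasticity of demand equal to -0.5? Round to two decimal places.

26.19

Ed = −288P/(22630 − 288P). Set this equal to -0.5:
288P = 0.5·(22630 − 288P) ⇒ 288P(1 + 0.5) = 0.5·22630
P = 0.5·22630 / (288·1.5) = 26.1921…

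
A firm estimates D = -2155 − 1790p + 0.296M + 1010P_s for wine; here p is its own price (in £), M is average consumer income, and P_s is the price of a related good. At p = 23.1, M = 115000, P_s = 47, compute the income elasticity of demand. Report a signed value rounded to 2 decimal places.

At the given values, D = -2155 − 1790(23.1) + 0.296(115000) + 1010(47) = 38006.
∂D/∂M = 0.296.
E = (0.296) × (115000/38006) = 0.8956…

0.90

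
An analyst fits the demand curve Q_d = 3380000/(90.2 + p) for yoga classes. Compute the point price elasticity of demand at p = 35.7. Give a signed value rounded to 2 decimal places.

-0.28

dQ_d/dp = −3380000/(90.2 + p)² = -213.238. At p = 35.7, Q_d = 26846.7.
Ed = (dQ_d/dp)·(p/Q_d) = (-213.238) × (35.7/26846.7) = -0.2835…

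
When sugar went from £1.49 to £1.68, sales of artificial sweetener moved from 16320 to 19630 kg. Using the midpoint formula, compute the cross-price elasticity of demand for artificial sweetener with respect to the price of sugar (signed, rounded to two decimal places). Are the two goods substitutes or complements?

1.54; substitutes

%ΔQ_{artificial sweetener} = (19630 − 16320)/avg = 3310/17975 = 0.184144…
%ΔP_{sugar} = (1.68 − 1.49)/avg = 0.19/1.585 = 0.119873…
E_cross = (3310/17975) / (0.19/1.585) = 1.5361…
E_cross > 0 ⇒ the goods are substitutes.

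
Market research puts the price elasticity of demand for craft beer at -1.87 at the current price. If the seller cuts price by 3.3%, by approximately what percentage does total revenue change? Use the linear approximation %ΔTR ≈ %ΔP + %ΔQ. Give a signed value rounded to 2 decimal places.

%ΔQ ≈ Ed × %ΔP = (-1.87) × (-3.3%) = +6.1710%
%ΔTR ≈ %ΔP + %ΔQ = (-3.3%) + (+6.1710%) = +2.8710%

+2.87%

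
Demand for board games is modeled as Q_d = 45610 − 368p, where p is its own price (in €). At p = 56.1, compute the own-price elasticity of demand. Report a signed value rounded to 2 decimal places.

-0.83

At the given values, Q_d = 45610 − 368(56.1) = 24965.2.
∂Q_d/∂p = −368.
E = (-368) × (56.1/24965.2) = -0.8269…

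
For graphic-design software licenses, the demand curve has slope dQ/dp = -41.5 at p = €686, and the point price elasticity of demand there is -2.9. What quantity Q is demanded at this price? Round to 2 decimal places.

Ed = (dQ/dp)·(p/Q) ⇒ Q = (dQ/dp)·p/Ed = (-41.5)·686/(-2.9) = 9816.8965…

9816.90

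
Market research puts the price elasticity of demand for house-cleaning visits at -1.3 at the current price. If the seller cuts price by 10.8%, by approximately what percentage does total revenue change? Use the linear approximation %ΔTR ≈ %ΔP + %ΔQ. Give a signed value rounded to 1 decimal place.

%ΔQ ≈ Ed × %ΔP = (-1.3) × (-10.8%) = +14.0400%
%ΔTR ≈ %ΔP + %ΔQ = (-10.8%) + (+14.0400%) = +3.2400%

+3.2%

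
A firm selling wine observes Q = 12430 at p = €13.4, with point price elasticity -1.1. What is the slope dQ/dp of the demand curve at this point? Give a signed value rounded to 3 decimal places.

Ed = (dQ/dp)·(p/Q) ⇒ dQ/dp = Ed·Q/p = (-1.1)·12430/13.4 = -1020.37313…

-1020.373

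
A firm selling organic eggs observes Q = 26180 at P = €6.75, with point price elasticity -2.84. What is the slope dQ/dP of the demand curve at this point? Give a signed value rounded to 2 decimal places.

Ed = (dQ/dP)·(P/Q) ⇒ dQ/dP = Ed·Q/P = (-2.84)·26180/6.75 = -11014.9925…

-11014.99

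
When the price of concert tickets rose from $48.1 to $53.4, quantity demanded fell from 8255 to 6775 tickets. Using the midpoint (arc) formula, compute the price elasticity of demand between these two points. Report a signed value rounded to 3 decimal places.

%ΔQ = (6775 − 8255) / [(8255 + 6775)/2] = -1480/7515 = -0.196939…
%ΔP = (53.4 − 48.1) / [(48.1 + 53.4)/2] = 5.3/50.75 = 0.104433…
Arc Ed = %ΔQ / %ΔP = (-1480/7515) / (5.3/50.75) = -1.88578…

-1.886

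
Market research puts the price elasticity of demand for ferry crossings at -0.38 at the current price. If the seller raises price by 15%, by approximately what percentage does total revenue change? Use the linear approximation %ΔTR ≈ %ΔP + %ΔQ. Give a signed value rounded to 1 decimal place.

%ΔQ ≈ Ed × %ΔP = (-0.38) × (+15%) = -5.7000%
%ΔTR ≈ %ΔP + %ΔQ = (+15%) + (-5.7000%) = +9.3000%

+9.3%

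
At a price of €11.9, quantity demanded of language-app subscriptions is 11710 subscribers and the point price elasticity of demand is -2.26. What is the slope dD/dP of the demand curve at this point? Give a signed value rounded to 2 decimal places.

-2223.92

Ed = (dD/dP)·(P/D) ⇒ dD/dP = Ed·D/P = (-2.26)·11710/11.9 = -2223.9159…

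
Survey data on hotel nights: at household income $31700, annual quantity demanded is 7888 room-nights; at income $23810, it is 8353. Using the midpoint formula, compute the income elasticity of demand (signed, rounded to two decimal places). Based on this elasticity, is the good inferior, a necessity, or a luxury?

-0.20; inferior

%ΔQ = (8353 − 7888)/[( 7888 + 8353)/2] = 465/8120.5 = 0.057262…
%ΔIncome = (23810 − 31700)/[( 31700 + 23810)/2] = -7890/27755 = -0.284273…
E_income = (465/8120.5) / (-7890/27755) = -0.2014…
E_income < 0 ⇒ inferior good.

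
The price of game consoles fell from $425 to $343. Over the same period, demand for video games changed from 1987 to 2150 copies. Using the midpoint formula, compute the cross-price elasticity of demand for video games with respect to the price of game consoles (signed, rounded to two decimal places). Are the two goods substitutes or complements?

-0.37; complements

%ΔQ_{video games} = (2150 − 1987)/avg = 163/2068.5 = 0.078801…
%ΔP_{game consoles} = (343 − 425)/avg = -82/384 = -0.213541…
E_cross = (163/2068.5) / (-82/384) = -0.3690…
E_cross < 0 ⇒ the goods are complements.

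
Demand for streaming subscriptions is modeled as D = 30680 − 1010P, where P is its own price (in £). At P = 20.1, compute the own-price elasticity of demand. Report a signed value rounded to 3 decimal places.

-1.956

At the given values, D = 30680 − 1010(20.1) = 10379.
∂D/∂P = −1010.
E = (-1010) × (20.1/10379) = -1.95596…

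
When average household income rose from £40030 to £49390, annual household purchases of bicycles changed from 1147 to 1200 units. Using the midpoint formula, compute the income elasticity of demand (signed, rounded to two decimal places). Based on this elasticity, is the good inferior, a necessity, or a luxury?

0.22; necessity

%ΔQ = (1200 − 1147)/[( 1147 + 1200)/2] = 53/1173.5 = 0.045164…
%ΔIncome = (49390 − 40030)/[( 40030 + 49390)/2] = 9360/44710 = 0.209349…
E_income = (53/1173.5) / (9360/44710) = 0.2157…
0 < E_income < 1 ⇒ normal good, necessity.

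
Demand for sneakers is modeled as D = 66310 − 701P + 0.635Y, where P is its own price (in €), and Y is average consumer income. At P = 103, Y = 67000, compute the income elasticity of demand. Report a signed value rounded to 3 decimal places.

At the given values, D = 66310 − 701(103) + 0.635(67000) = 36652.
∂D/∂Y = 0.635.
E = (0.635) × (67000/36652) = 1.16078…

1.161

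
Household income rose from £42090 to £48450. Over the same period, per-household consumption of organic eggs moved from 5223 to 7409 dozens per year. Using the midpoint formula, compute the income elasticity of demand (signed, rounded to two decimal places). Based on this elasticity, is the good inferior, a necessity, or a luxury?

%ΔQ = (7409 − 5223)/[( 5223 + 7409)/2] = 2186/6316 = 0.346105…
%ΔIncome = (48450 − 42090)/[( 42090 + 48450)/2] = 6360/45270 = 0.140490…
E_income = (2186/6316) / (6360/45270) = 2.4635…
E_income > 1 ⇒ normal good, luxury.

2.46; luxury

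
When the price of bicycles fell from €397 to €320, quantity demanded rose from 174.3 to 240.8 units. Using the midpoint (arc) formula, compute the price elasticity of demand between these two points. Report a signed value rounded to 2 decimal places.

-1.49

%ΔQ = (240.8 − 174.3) / [(174.3 + 240.8)/2] = 66.5/207.55 = 0.320404…
%ΔP = (320 − 397) / [(397 + 320)/2] = -77/358.5 = -0.214783…
Arc Ed = %ΔQ / %ΔP = (66.5/207.55) / (-77/358.5) = -1.4917…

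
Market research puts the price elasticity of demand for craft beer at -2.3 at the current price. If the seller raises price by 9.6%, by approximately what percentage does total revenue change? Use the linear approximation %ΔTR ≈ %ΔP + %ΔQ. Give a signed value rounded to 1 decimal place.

-12.5%

%ΔQ ≈ Ed × %ΔP = (-2.3) × (+9.6%) = -22.0800%
%ΔTR ≈ %ΔP + %ΔQ = (+9.6%) + (-22.0800%) = -12.4800%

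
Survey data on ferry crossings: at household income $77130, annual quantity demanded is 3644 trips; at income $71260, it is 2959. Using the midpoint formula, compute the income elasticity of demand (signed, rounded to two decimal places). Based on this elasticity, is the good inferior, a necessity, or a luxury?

%ΔQ = (2959 − 3644)/[( 3644 + 2959)/2] = -685/3301.5 = -0.207481…
%ΔIncome = (71260 − 77130)/[( 77130 + 71260)/2] = -5870/74195 = -0.079115…
E_income = (-685/3301.5) / (-5870/74195) = 2.6225…
E_income > 1 ⇒ normal good, luxury.

2.62; luxury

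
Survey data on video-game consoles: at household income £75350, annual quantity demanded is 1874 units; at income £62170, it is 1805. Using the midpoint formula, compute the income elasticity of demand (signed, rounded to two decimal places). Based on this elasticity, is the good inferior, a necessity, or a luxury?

0.20; necessity

%ΔQ = (1805 − 1874)/[( 1874 + 1805)/2] = -69/1839.5 = -0.037510…
%ΔIncome = (62170 − 75350)/[( 75350 + 62170)/2] = -13180/68760 = -0.191681…
E_income = (-69/1839.5) / (-13180/68760) = 0.1956…
0 < E_income < 1 ⇒ normal good, necessity.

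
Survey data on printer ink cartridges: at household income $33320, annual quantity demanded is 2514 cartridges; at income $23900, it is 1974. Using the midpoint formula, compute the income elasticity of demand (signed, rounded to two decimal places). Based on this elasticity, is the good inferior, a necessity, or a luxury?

0.73; necessity

%ΔQ = (1974 − 2514)/[( 2514 + 1974)/2] = -540/2244 = -0.240641…
%ΔIncome = (23900 − 33320)/[( 33320 + 23900)/2] = -9420/28610 = -0.329255…
E_income = (-540/2244) / (-9420/28610) = 0.7308…
0 < E_income < 1 ⇒ normal good, necessity.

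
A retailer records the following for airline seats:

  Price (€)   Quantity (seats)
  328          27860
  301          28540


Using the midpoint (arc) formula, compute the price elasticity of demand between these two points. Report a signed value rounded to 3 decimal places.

-0.281

%ΔQ = (28540 − 27860) / [(27860 + 28540)/2] = 680/28200 = 0.024113…
%ΔP = (301 − 328) / [(328 + 301)/2] = -27/314.5 = -0.085850…
Arc Ed = %ΔQ / %ΔP = (680/28200) / (-27/314.5) = -0.28087…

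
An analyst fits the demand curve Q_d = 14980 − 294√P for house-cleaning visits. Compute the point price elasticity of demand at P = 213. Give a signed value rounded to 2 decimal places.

dQ_d/dP = −294/(2√P) = -10.0723. At P = 213, Q_d = 10689.2.
Ed = (dQ_d/dP)·(P/Q_d) = (-10.0723) × (213/10689.2) = -0.2007…

-0.20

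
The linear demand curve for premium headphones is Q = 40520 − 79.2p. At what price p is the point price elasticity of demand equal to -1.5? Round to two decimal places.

Ed = −79.2p/(40520 − 79.2p). Set this equal to -1.5:
79.2p = 1.5·(40520 − 79.2p) ⇒ 79.2p(1 + 1.5) = 1.5·40520
p = 1.5·40520 / (79.2·2.5) = 306.9696…

306.97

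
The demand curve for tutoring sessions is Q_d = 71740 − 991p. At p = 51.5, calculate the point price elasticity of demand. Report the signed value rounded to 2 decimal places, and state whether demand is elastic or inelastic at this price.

dQ_d/dp = −991. At p = 51.5, Q_d = 71740 − 991(51.5) = 20703.5.
Ed = (dQ_d/dp)·(p/Q_d) = −991 × (51.5/20703.5) = -2.4651…
|Ed| = 2.47 > 1, so demand is elastic.

-2.47; elastic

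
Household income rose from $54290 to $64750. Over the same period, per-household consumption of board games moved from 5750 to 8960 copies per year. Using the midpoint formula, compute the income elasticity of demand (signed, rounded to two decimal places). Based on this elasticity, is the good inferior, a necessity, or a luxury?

2.48; luxury

%ΔQ = (8960 − 5750)/[( 5750 + 8960)/2] = 3210/7355 = 0.436437…
%ΔIncome = (64750 − 54290)/[( 54290 + 64750)/2] = 10460/59520 = 0.175739…
E_income = (3210/7355) / (10460/59520) = 2.4834…
E_income > 1 ⇒ normal good, luxury.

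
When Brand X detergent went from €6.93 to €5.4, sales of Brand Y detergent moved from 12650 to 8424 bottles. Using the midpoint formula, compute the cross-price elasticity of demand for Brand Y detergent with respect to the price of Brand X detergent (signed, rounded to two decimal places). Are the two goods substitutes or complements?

%ΔQ_{Brand Y detergent} = (8424 − 12650)/avg = -4226/10537 = -0.401062…
%ΔP_{Brand X detergent} = (5.4 − 6.93)/avg = -1.53/6.165 = -0.248175…
E_cross = (-4226/10537) / (-1.53/6.165) = 1.6160…
E_cross > 0 ⇒ the goods are substitutes.

1.62; substitutes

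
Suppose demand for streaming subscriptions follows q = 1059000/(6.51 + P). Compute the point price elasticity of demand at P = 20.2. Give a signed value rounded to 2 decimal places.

-0.76

dq/dP = −1059000/(6.51 + P)² = -1484.39. At P = 20.2, q = 39648.1.
Ed = (dq/dP)·(P/q) = (-1484.39) × (20.2/39648.1) = -0.7562…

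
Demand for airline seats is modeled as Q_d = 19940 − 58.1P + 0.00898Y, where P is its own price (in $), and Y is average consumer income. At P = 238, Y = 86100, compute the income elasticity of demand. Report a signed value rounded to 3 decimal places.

At the given values, Q_d = 19940 − 58.1(238) + 0.00898(86100) = 6885.378.
∂Q_d/∂Y = 0.00898.
E = (0.00898) × (86100/6885.378) = 0.11229…

0.112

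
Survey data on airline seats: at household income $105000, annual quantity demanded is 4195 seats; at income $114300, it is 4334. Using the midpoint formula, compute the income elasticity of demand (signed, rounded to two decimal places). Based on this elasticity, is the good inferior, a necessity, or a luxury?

%ΔQ = (4334 − 4195)/[( 4195 + 4334)/2] = 139/4264.5 = 0.032594…
%ΔIncome = (114300 − 105000)/[( 105000 + 114300)/2] = 9300/109650 = 0.084815…
E_income = (139/4264.5) / (9300/109650) = 0.3843…
0 < E_income < 1 ⇒ normal good, necessity.

0.38; necessity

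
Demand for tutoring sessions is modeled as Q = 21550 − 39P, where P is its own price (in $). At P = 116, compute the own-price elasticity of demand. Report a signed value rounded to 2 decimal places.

At the given values, Q = 21550 − 39(116) = 17026.
∂Q/∂P = −39.
E = (-39) × (116/17026) = -0.2657…

-0.27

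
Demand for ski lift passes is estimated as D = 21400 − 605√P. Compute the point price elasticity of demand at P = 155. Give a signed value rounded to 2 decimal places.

dD/dP = −605/(2√P) = -24.2974. At P = 155, D = 13867.8.
Ed = (dD/dP)·(P/D) = (-24.2974) × (155/13867.8) = -0.2715…

-0.27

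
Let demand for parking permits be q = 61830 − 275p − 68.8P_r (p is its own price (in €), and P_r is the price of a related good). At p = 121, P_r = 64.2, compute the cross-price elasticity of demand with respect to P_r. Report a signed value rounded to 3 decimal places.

At the given values, q = 61830 − 275(121) − 68.8(64.2) = 24138.04.
∂q/∂P_r = -68.8.
E = (-68.8) × (64.2/24138.04) = -0.18298…

-0.183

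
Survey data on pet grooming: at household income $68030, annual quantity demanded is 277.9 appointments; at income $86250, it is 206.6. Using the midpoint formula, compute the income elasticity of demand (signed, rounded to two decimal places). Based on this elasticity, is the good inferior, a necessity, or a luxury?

-1.25; inferior

%ΔQ = (206.6 − 277.9)/[( 277.9 + 206.6)/2] = -71.3/242.25 = -0.294324…
%ΔIncome = (86250 − 68030)/[( 68030 + 86250)/2] = 18220/77140 = 0.236193…
E_income = (-71.3/242.25) / (18220/77140) = -1.2461…
E_income < 0 ⇒ inferior good.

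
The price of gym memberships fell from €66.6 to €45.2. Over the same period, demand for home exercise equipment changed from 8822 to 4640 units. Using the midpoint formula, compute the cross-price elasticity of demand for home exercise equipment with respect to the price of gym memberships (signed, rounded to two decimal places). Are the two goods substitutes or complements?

1.62; substitutes

%ΔQ_{home exercise equipment} = (4640 − 8822)/avg = -4182/6731 = -0.621304…
%ΔP_{gym memberships} = (45.2 − 66.6)/avg = -21.4/55.9 = -0.382826…
E_cross = (-4182/6731) / (-21.4/55.9) = 1.6229…
E_cross > 0 ⇒ the goods are substitutes.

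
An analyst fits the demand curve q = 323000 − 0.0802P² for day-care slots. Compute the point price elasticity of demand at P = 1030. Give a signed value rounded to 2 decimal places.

dq/dP = −2·0.0802·P = -165.212. At P = 1030, q = 237915.82.
Ed = (dq/dP)·(P/q) = (-165.212) × (1030/237915.82) = -0.7152…

-0.72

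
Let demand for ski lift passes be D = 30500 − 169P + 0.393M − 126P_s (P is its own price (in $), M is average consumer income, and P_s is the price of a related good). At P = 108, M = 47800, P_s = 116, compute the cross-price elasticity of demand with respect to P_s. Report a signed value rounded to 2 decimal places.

At the given values, D = 30500 − 169(108) + 0.393(47800) − 126(116) = 16417.4.
∂D/∂P_s = -126.
E = (-126) × (116/16417.4) = -0.8902…

-0.89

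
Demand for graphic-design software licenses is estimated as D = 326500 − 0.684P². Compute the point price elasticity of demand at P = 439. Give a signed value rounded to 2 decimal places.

dD/dP = −2·0.684·P = -600.552. At P = 439, D = 194678.836.
Ed = (dD/dP)·(P/D) = (-600.552) × (439/194678.836) = -1.3542…

-1.35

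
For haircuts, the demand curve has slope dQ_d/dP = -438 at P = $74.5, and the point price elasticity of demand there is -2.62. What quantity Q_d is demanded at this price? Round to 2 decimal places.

12454.58

Ed = (dQ_d/dP)·(P/Q_d) ⇒ Q_d = (dQ_d/dP)·P/Ed = (-438)·74.5/(-2.62) = 12454.5801…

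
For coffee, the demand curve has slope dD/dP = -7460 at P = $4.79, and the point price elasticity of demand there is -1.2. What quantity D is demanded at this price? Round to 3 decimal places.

Ed = (dD/dP)·(P/D) ⇒ D = (dD/dP)·P/Ed = (-7460)·4.79/(-1.2) = 29777.83333…

29777.833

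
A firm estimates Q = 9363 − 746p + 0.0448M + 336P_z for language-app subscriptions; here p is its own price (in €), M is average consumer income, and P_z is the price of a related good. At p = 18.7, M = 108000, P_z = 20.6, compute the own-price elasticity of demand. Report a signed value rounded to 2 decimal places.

-1.94

At the given values, Q = 9363 − 746(18.7) + 0.0448(108000) + 336(20.6) = 7172.8.
∂Q/∂p = −746.
E = (-746) × (18.7/7172.8) = -1.9448…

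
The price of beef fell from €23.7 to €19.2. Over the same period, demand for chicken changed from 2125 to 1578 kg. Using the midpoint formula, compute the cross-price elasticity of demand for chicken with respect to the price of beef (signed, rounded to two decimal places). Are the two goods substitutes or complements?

%ΔQ_{chicken} = (1578 − 2125)/avg = -547/1851.5 = -0.295436…
%ΔP_{beef} = (19.2 − 23.7)/avg = -4.5/21.45 = -0.209790…
E_cross = (-547/1851.5) / (-4.5/21.45) = 1.4082…
E_cross > 0 ⇒ the goods are substitutes.

1.41; substitutes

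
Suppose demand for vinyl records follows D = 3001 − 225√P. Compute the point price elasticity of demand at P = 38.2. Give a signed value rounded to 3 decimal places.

-0.432

dD/dP = −225/(2√P) = -18.2021. At P = 38.2, D = 1610.36.
Ed = (dD/dP)·(P/D) = (-18.2021) × (38.2/1610.36) = -0.43177…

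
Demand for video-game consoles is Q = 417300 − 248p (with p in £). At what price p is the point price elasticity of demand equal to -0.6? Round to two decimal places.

631.00

Ed = −248p/(417300 − 248p). Set this equal to -0.6:
248p = 0.6·(417300 − 248p) ⇒ 248p(1 + 0.6) = 0.6·417300
p = 0.6·417300 / (248·1.6) = 630.9979…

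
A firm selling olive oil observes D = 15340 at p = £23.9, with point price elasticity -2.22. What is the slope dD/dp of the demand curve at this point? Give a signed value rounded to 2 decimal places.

-1424.89

Ed = (dD/dp)·(p/D) ⇒ dD/dp = Ed·D/p = (-2.22)·15340/23.9 = -1424.8870…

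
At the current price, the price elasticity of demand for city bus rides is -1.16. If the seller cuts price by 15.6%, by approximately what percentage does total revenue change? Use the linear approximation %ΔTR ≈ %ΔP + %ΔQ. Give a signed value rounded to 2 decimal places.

+2.50%

%ΔQ ≈ Ed × %ΔP = (-1.16) × (-15.6%) = +18.0960%
%ΔTR ≈ %ΔP + %ΔQ = (-15.6%) + (+18.0960%) = +2.4960%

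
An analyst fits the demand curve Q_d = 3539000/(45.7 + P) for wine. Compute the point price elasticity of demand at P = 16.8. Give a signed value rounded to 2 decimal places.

dQ_d/dP = −3539000/(45.7 + P)² = -905.984. At P = 16.8, Q_d = 56624.
Ed = (dQ_d/dP)·(P/Q_d) = (-905.984) × (16.8/56624) = -0.2688

-0.27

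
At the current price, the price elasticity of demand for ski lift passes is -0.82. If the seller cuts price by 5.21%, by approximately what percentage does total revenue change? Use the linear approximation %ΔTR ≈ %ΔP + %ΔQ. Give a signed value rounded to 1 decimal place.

%ΔQ ≈ Ed × %ΔP = (-0.82) × (-5.21%) = +4.2722%
%ΔTR ≈ %ΔP + %ΔQ = (-5.21%) + (+4.2722%) = -0.9378%

-0.9%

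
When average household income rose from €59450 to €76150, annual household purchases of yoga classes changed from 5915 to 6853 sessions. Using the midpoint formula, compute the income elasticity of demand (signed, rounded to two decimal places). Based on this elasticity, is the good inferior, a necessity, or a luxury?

0.60; necessity

%ΔQ = (6853 − 5915)/[( 5915 + 6853)/2] = 938/6384 = 0.146929…
%ΔIncome = (76150 − 59450)/[( 59450 + 76150)/2] = 16700/67800 = 0.246312…
E_income = (938/6384) / (16700/67800) = 0.5965…
0 < E_income < 1 ⇒ normal good, necessity.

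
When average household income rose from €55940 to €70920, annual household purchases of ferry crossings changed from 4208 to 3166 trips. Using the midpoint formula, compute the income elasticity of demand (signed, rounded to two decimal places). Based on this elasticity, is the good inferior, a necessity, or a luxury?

-1.20; inferior

%ΔQ = (3166 − 4208)/[( 4208 + 3166)/2] = -1042/3687 = -0.282614…
%ΔIncome = (70920 − 55940)/[( 55940 + 70920)/2] = 14980/63430 = 0.236165…
E_income = (-1042/3687) / (14980/63430) = -1.1966…
E_income < 0 ⇒ inferior good.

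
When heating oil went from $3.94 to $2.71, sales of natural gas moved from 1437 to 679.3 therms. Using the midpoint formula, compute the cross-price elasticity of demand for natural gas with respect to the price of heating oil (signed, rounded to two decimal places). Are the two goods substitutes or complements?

%ΔQ_{natural gas} = (679.3 − 1437)/avg = -757.7/1058.15 = -0.716061…
%ΔP_{heating oil} = (2.71 − 3.94)/avg = -1.23/3.325 = -0.369924…
E_cross = (-757.7/1058.15) / (-1.23/3.325) = 1.9356…
E_cross > 0 ⇒ the goods are substitutes.

1.94; substitutes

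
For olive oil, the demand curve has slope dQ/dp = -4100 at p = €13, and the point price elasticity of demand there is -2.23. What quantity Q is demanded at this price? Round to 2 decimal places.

23901.35

Ed = (dQ/dp)·(p/Q) ⇒ Q = (dQ/dp)·p/Ed = (-4100)·13/(-2.23) = 23901.3452…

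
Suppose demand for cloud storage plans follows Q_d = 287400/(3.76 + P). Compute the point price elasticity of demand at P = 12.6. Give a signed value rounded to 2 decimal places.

-0.77

dQ_d/dP = −287400/(3.76 + P)² = -1073.79. At P = 12.6, Q_d = 17567.2.
Ed = (dQ_d/dP)·(P/Q_d) = (-1073.79) × (12.6/17567.2) = -0.7701…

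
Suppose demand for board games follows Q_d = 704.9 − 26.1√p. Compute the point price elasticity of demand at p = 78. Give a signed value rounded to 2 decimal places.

-0.24

dQ_d/dp = −26.1/(2√p) = -1.47762. At p = 78, Q_d = 474.391.
Ed = (dQ_d/dp)·(p/Q_d) = (-1.47762) × (78/474.391) = -0.2429…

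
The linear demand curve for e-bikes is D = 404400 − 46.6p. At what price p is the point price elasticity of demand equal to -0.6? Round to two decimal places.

Ed = −46.6p/(404400 − 46.6p). Set this equal to -0.6:
46.6p = 0.6·(404400 − 46.6p) ⇒ 46.6p(1 + 0.6) = 0.6·404400
p = 0.6·404400 / (46.6·1.6) = 3254.2918…

3254.29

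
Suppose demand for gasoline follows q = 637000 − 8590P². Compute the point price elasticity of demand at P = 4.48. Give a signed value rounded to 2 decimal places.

-0.74

dq/dP = −2·8590·P = -76966.4. At P = 4.48, q = 464595.264.
Ed = (dq/dP)·(P/q) = (-76966.4) × (4.48/464595.264) = -0.7421…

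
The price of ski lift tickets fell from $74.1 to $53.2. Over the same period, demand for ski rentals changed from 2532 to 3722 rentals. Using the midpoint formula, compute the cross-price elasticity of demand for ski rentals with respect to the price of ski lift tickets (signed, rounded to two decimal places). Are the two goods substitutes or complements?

-1.16; complements

%ΔQ_{ski rentals} = (3722 − 2532)/avg = 1190/3127 = 0.380556…
%ΔP_{ski lift tickets} = (53.2 − 74.1)/avg = -20.9/63.65 = -0.328358…
E_cross = (1190/3127) / (-20.9/63.65) = -1.1589…
E_cross < 0 ⇒ the goods are complements.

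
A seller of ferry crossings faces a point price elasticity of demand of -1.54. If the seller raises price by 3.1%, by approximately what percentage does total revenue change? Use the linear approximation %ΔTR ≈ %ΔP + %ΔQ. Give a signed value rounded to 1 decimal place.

-1.7%

%ΔQ ≈ Ed × %ΔP = (-1.54) × (+3.1%) = -4.7740%
%ΔTR ≈ %ΔP + %ΔQ = (+3.1%) + (-4.7740%) = -1.6740%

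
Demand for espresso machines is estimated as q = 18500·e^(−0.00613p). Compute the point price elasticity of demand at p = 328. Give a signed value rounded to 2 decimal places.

-2.01

dq/dp = −0.00613·q = -15.1853. At p = 328, q = 2477.2.
Ed = (dq/dp)·(p/q) = (-15.1853) × (328/2477.2) = -2.0106…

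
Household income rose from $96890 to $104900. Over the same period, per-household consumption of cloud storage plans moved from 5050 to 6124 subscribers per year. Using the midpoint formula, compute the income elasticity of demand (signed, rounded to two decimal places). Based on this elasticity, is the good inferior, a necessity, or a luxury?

2.42; luxury

%ΔQ = (6124 − 5050)/[( 5050 + 6124)/2] = 1074/5587 = 0.192231…
%ΔIncome = (104900 − 96890)/[( 96890 + 104900)/2] = 8010/100895 = 0.079389…
E_income = (1074/5587) / (8010/100895) = 2.4213…
E_income > 1 ⇒ normal good, luxury.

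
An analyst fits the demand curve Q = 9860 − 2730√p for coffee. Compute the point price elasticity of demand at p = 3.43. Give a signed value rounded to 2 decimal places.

dQ/dp = −2730/(2√p) = -737.031. At p = 3.43, Q = 4803.97.
Ed = (dQ/dp)·(p/Q) = (-737.031) × (3.43/4803.97) = -0.5262…

-0.53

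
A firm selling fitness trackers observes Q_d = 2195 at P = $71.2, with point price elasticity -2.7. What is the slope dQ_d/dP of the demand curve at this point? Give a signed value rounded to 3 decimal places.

-83.237

Ed = (dQ_d/dP)·(P/Q_d) ⇒ dQ_d/dP = Ed·Q_d/P = (-2.7)·2195/71.2 = -83.23735…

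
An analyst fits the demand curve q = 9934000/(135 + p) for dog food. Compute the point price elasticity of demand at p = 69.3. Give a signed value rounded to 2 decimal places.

-0.34

dq/dp = −9934000/(135 + p)² = -238.006. At p = 69.3, q = 48624.6.
Ed = (dq/dp)·(p/q) = (-238.006) × (69.3/48624.6) = -0.3392…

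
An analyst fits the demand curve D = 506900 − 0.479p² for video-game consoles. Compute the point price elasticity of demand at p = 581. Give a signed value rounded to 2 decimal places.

dD/dp = −2·0.479·p = -556.598. At p = 581, D = 345208.281.
Ed = (dD/dp)·(p/D) = (-556.598) × (581/345208.281) = -0.9367…

-0.94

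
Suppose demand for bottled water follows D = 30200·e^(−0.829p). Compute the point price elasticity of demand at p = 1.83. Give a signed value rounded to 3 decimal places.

dD/dp = −0.829·D = -5491.69. At p = 1.83, D = 6624.48.
Ed = (dD/dp)·(p/D) = (-5491.69) × (1.83/6624.48) = -1.51707

-1.517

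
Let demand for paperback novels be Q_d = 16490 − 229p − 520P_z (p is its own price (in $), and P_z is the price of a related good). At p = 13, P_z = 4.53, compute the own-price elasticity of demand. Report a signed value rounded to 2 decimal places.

-0.27

At the given values, Q_d = 16490 − 229(13) − 520(4.53) = 11157.4.
∂Q_d/∂p = −229.
E = (-229) × (13/11157.4) = -0.2668…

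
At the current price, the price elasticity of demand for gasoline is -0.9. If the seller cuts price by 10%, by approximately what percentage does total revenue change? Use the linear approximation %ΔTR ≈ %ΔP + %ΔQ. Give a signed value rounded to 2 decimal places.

%ΔQ ≈ Ed × %ΔP = (-0.9) × (-10%) = +9.0000%
%ΔTR ≈ %ΔP + %ΔQ = (-10%) + (+9.0000%) = -1.0000%

-1.00%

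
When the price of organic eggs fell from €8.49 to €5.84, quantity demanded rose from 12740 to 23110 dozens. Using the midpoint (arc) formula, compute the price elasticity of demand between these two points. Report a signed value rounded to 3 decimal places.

%ΔQ = (23110 − 12740) / [(12740 + 23110)/2] = 10370/17925 = 0.578521…
%ΔP = (5.84 − 8.49) / [(8.49 + 5.84)/2] = -2.65/7.165 = -0.369853…
Arc Ed = %ΔQ / %ΔP = (10370/17925) / (-2.65/7.165) = -1.56419…

-1.564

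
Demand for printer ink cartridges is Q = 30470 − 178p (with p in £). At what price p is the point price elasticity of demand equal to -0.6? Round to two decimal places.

64.19

Ed = −178p/(30470 − 178p). Set this equal to -0.6:
178p = 0.6·(30470 − 178p) ⇒ 178p(1 + 0.6) = 0.6·30470
p = 0.6·30470 / (178·1.6) = 64.1924…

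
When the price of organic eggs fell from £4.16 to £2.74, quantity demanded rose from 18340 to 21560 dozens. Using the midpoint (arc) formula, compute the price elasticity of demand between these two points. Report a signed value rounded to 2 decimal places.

-0.39

%ΔQ = (21560 − 18340) / [(18340 + 21560)/2] = 3220/19950 = 0.161403…
%ΔP = (2.74 − 4.16) / [(4.16 + 2.74)/2] = -1.42/3.45 = -0.411594…
Arc Ed = %ΔQ / %ΔP = (3220/19950) / (-1.42/3.45) = -0.3921…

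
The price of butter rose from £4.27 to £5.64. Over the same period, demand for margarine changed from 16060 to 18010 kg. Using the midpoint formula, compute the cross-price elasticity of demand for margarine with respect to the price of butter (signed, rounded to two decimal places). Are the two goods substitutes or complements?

0.41; substitutes

%ΔQ_{margarine} = (18010 − 16060)/avg = 1950/17035 = 0.114470…
%ΔP_{butter} = (5.64 − 4.27)/avg = 1.37/4.955 = 0.276488…
E_cross = (1950/17035) / (1.37/4.955) = 0.4140…
E_cross > 0 ⇒ the goods are substitutes.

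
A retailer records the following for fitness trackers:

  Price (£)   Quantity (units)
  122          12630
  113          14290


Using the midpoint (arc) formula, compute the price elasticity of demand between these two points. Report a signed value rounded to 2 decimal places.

-1.61

%ΔQ = (14290 − 12630) / [(12630 + 14290)/2] = 1660/13460 = 0.123328…
%ΔP = (113 − 122) / [(122 + 113)/2] = -9/117.5 = -0.076595…
Arc Ed = %ΔQ / %ΔP = (1660/13460) / (-9/117.5) = -1.6101…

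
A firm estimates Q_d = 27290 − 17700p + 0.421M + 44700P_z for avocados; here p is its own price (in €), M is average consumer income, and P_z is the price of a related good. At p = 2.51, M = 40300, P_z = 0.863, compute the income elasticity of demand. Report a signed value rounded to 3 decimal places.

0.442

At the given values, Q_d = 27290 − 17700(2.51) + 0.421(40300) + 44700(0.863) = 38405.4.
∂Q_d/∂M = 0.421.
E = (0.421) × (40300/38405.4) = 0.44176…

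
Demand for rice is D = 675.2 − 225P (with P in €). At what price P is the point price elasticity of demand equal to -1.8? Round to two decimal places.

Ed = −225P/(675.2 − 225P). Set this equal to -1.8:
225P = 1.8·(675.2 − 225P) ⇒ 225P(1 + 1.8) = 1.8·675.2
P = 1.8·675.2 / (225·2.8) = 1.9291…

1.93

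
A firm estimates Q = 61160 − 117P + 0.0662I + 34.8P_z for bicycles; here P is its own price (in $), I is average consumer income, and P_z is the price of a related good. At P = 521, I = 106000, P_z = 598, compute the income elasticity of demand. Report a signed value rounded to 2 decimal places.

0.25

At the given values, Q = 61160 − 117(521) + 0.0662(106000) + 34.8(598) = 28030.6.
∂Q/∂I = 0.0662.
E = (0.0662) × (106000/28030.6) = 0.2503…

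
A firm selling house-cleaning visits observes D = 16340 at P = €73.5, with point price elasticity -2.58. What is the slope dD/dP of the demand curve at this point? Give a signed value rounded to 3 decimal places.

-573.567

Ed = (dD/dP)·(P/D) ⇒ dD/dP = Ed·D/P = (-2.58)·16340/73.5 = -573.56734…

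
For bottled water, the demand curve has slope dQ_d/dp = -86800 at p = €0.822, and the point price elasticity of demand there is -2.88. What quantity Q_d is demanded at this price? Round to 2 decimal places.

Ed = (dQ_d/dp)·(p/Q_d) ⇒ Q_d = (dQ_d/dp)·p/Ed = (-86800)·0.822/(-2.88) = 24774.1666…

24774.17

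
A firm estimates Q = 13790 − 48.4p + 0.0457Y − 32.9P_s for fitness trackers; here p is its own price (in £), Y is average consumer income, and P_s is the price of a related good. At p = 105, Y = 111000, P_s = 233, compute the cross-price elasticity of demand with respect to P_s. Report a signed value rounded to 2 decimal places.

At the given values, Q = 13790 − 48.4(105) + 0.0457(111000) − 32.9(233) = 6115.
∂Q/∂P_s = -32.9.
E = (-32.9) × (233/6115) = -1.2535…

-1.25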